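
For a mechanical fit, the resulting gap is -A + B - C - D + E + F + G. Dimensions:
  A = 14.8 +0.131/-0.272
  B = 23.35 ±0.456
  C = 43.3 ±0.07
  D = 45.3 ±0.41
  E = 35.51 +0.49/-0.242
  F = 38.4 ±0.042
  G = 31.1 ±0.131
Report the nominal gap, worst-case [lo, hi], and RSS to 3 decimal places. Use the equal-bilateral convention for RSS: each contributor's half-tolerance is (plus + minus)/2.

nominal=24.960 wc=[23.478,26.831] rss=0.758

Stack each dimension's contribution:
  -A: nom -14.800 → Σnom=-14.800; wc +0.272/-0.131 → slack +0.272/-0.131; half-tol=0.202, Σhalf²=0.040602
  +B: nom +23.350 → Σnom=8.550; wc +0.456/-0.456 → slack +0.728/-0.587; half-tol=0.456, Σhalf²=0.248538
  -C: nom -43.300 → Σnom=-34.750; wc +0.070/-0.070 → slack +0.798/-0.657; half-tol=0.070, Σhalf²=0.253438
  -D: nom -45.300 → Σnom=-80.050; wc +0.410/-0.410 → slack +1.208/-1.067; half-tol=0.410, Σhalf²=0.421538
  +E: nom +35.510 → Σnom=-44.540; wc +0.490/-0.242 → slack +1.698/-1.309; half-tol=0.366, Σhalf²=0.555494
  +F: nom +38.400 → Σnom=-6.140; wc +0.042/-0.042 → slack +1.740/-1.351; half-tol=0.042, Σhalf²=0.557258
  +G: nom +31.100 → Σnom=24.960; wc +0.131/-0.131 → slack +1.871/-1.482; half-tol=0.131, Σhalf²=0.574419
Nominal = 24.960. Worst-case = [24.960 - 1.482, 24.960 + 1.871] = [23.478, 26.831]. RSS = √0.574419 = 0.758.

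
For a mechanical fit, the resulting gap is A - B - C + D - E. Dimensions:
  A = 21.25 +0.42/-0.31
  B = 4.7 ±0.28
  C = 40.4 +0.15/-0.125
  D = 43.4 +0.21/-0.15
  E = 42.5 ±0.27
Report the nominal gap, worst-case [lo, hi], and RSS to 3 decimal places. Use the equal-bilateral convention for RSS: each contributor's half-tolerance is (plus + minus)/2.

Stack each dimension's contribution:
  +A: nom +21.250 → Σnom=21.250; wc +0.420/-0.310 → slack +0.420/-0.310; half-tol=0.365, Σhalf²=0.133225
  -B: nom -4.700 → Σnom=16.550; wc +0.280/-0.280 → slack +0.700/-0.590; half-tol=0.280, Σhalf²=0.211625
  -C: nom -40.400 → Σnom=-23.850; wc +0.125/-0.150 → slack +0.825/-0.740; half-tol=0.138, Σhalf²=0.230531
  +D: nom +43.400 → Σnom=19.550; wc +0.210/-0.150 → slack +1.035/-0.890; half-tol=0.180, Σhalf²=0.262931
  -E: nom -42.500 → Σnom=-22.950; wc +0.270/-0.270 → slack +1.305/-1.160; half-tol=0.270, Σhalf²=0.335831
Nominal = -22.950. Worst-case = [-22.950 - 1.160, -22.950 + 1.305] = [-24.110, -21.645]. RSS = √0.335831 = 0.580.

nominal=-22.950 wc=[-24.110,-21.645] rss=0.580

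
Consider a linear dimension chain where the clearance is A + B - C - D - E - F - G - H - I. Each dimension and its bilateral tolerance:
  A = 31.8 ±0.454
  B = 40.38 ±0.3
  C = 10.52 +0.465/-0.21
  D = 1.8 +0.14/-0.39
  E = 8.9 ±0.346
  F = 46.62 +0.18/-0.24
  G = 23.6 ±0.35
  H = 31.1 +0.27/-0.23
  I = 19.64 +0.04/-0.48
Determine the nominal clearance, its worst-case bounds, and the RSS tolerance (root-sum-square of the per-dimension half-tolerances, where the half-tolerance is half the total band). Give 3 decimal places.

Stack each dimension's contribution:
  +A: nom +31.800 → Σnom=31.800; wc +0.454/-0.454 → slack +0.454/-0.454; half-tol=0.454, Σhalf²=0.206116
  +B: nom +40.380 → Σnom=72.180; wc +0.300/-0.300 → slack +0.754/-0.754; half-tol=0.300, Σhalf²=0.296116
  -C: nom -10.520 → Σnom=61.660; wc +0.210/-0.465 → slack +0.964/-1.219; half-tol=0.338, Σhalf²=0.410022
  -D: nom -1.800 → Σnom=59.860; wc +0.390/-0.140 → slack +1.354/-1.359; half-tol=0.265, Σhalf²=0.480247
  -E: nom -8.900 → Σnom=50.960; wc +0.346/-0.346 → slack +1.700/-1.705; half-tol=0.346, Σhalf²=0.599963
  -F: nom -46.620 → Σnom=4.340; wc +0.240/-0.180 → slack +1.940/-1.885; half-tol=0.210, Σhalf²=0.644063
  -G: nom -23.600 → Σnom=-19.260; wc +0.350/-0.350 → slack +2.290/-2.235; half-tol=0.350, Σhalf²=0.766563
  -H: nom -31.100 → Σnom=-50.360; wc +0.230/-0.270 → slack +2.520/-2.505; half-tol=0.250, Σhalf²=0.829063
  -I: nom -19.640 → Σnom=-70.000; wc +0.480/-0.040 → slack +3.000/-2.545; half-tol=0.260, Σhalf²=0.896663
Nominal = -70.000. Worst-case = [-70.000 - 2.545, -70.000 + 3.000] = [-72.545, -67.000]. RSS = √0.896663 = 0.947.

nominal=-70.000 wc=[-72.545,-67.000] rss=0.947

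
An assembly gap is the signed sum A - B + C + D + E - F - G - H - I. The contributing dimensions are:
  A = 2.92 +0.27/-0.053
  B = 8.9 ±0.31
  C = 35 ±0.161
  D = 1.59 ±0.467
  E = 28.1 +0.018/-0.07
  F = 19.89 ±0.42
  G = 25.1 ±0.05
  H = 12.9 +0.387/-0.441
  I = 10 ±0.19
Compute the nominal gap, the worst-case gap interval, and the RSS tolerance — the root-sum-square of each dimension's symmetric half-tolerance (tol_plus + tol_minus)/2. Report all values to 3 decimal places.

nominal=-9.180 wc=[-11.288,-6.853] rss=0.869

Stack each dimension's contribution:
  +A: nom +2.920 → Σnom=2.920; wc +0.270/-0.053 → slack +0.270/-0.053; half-tol=0.162, Σhalf²=0.026082
  -B: nom -8.900 → Σnom=-5.980; wc +0.310/-0.310 → slack +0.580/-0.363; half-tol=0.310, Σhalf²=0.122182
  +C: nom +35.000 → Σnom=29.020; wc +0.161/-0.161 → slack +0.741/-0.524; half-tol=0.161, Σhalf²=0.148103
  +D: nom +1.590 → Σnom=30.610; wc +0.467/-0.467 → slack +1.208/-0.991; half-tol=0.467, Σhalf²=0.366192
  +E: nom +28.100 → Σnom=58.710; wc +0.018/-0.070 → slack +1.226/-1.061; half-tol=0.044, Σhalf²=0.368128
  -F: nom -19.890 → Σnom=38.820; wc +0.420/-0.420 → slack +1.646/-1.481; half-tol=0.420, Σhalf²=0.544528
  -G: nom -25.100 → Σnom=13.720; wc +0.050/-0.050 → slack +1.696/-1.531; half-tol=0.050, Σhalf²=0.547028
  -H: nom -12.900 → Σnom=0.820; wc +0.441/-0.387 → slack +2.137/-1.918; half-tol=0.414, Σhalf²=0.718424
  -I: nom -10.000 → Σnom=-9.180; wc +0.190/-0.190 → slack +2.327/-2.108; half-tol=0.190, Σhalf²=0.754524
Nominal = -9.180. Worst-case = [-9.180 - 2.108, -9.180 + 2.327] = [-11.288, -6.853]. RSS = √0.754524 = 0.869.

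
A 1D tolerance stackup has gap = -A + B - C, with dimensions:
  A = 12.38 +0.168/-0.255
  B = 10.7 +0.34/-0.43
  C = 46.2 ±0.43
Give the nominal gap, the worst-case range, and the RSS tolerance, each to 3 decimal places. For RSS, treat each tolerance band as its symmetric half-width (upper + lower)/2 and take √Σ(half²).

Stack each dimension's contribution:
  -A: nom -12.380 → Σnom=-12.380; wc +0.255/-0.168 → slack +0.255/-0.168; half-tol=0.212, Σhalf²=0.044732
  +B: nom +10.700 → Σnom=-1.680; wc +0.340/-0.430 → slack +0.595/-0.598; half-tol=0.385, Σhalf²=0.192957
  -C: nom -46.200 → Σnom=-47.880; wc +0.430/-0.430 → slack +1.025/-1.028; half-tol=0.430, Σhalf²=0.377857
Nominal = -47.880. Worst-case = [-47.880 - 1.028, -47.880 + 1.025] = [-48.908, -46.855]. RSS = √0.377857 = 0.615.

nominal=-47.880 wc=[-48.908,-46.855] rss=0.615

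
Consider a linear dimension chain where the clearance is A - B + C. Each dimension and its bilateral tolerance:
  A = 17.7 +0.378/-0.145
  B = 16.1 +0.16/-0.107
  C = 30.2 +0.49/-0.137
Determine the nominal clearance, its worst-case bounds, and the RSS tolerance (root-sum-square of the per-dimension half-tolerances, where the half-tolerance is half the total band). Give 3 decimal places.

nominal=31.800 wc=[31.358,32.775] rss=0.430

Stack each dimension's contribution:
  +A: nom +17.700 → Σnom=17.700; wc +0.378/-0.145 → slack +0.378/-0.145; half-tol=0.262, Σhalf²=0.068382
  -B: nom -16.100 → Σnom=1.600; wc +0.107/-0.160 → slack +0.485/-0.305; half-tol=0.134, Σhalf²=0.086205
  +C: nom +30.200 → Σnom=31.800; wc +0.490/-0.137 → slack +0.975/-0.442; half-tol=0.314, Σhalf²=0.184487
Nominal = 31.800. Worst-case = [31.800 - 0.442, 31.800 + 0.975] = [31.358, 32.775]. RSS = √0.184487 = 0.430.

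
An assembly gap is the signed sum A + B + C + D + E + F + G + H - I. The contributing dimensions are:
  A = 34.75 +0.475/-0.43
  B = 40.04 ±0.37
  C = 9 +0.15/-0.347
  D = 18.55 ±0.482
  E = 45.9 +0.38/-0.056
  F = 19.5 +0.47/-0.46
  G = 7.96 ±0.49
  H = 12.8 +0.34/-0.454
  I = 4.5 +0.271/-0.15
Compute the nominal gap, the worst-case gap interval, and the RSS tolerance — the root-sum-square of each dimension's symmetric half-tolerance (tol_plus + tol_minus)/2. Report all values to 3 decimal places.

Stack each dimension's contribution:
  +A: nom +34.750 → Σnom=34.750; wc +0.475/-0.430 → slack +0.475/-0.430; half-tol=0.453, Σhalf²=0.204756
  +B: nom +40.040 → Σnom=74.790; wc +0.370/-0.370 → slack +0.845/-0.800; half-tol=0.370, Σhalf²=0.341656
  +C: nom +9.000 → Σnom=83.790; wc +0.150/-0.347 → slack +0.995/-1.147; half-tol=0.248, Σhalf²=0.403409
  +D: nom +18.550 → Σnom=102.340; wc +0.482/-0.482 → slack +1.477/-1.629; half-tol=0.482, Σhalf²=0.635733
  +E: nom +45.900 → Σnom=148.240; wc +0.380/-0.056 → slack +1.857/-1.685; half-tol=0.218, Σhalf²=0.683257
  +F: nom +19.500 → Σnom=167.740; wc +0.470/-0.460 → slack +2.327/-2.145; half-tol=0.465, Σhalf²=0.899482
  +G: nom +7.960 → Σnom=175.700; wc +0.490/-0.490 → slack +2.817/-2.635; half-tol=0.490, Σhalf²=1.139582
  +H: nom +12.800 → Σnom=188.500; wc +0.340/-0.454 → slack +3.157/-3.089; half-tol=0.397, Σhalf²=1.297191
  -I: nom -4.500 → Σnom=184.000; wc +0.150/-0.271 → slack +3.307/-3.360; half-tol=0.211, Σhalf²=1.341501
Nominal = 184.000. Worst-case = [184.000 - 3.360, 184.000 + 3.307] = [180.640, 187.307]. RSS = √1.341501 = 1.158.

nominal=184.000 wc=[180.640,187.307] rss=1.158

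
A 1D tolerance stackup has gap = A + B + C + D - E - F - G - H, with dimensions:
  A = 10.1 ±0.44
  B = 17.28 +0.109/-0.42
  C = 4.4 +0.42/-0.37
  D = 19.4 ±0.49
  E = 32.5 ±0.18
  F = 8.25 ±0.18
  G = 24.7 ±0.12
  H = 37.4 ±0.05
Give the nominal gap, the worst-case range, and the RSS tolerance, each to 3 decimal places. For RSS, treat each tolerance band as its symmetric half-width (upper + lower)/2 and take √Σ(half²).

nominal=-51.670 wc=[-53.920,-49.681] rss=0.861

Stack each dimension's contribution:
  +A: nom +10.100 → Σnom=10.100; wc +0.440/-0.440 → slack +0.440/-0.440; half-tol=0.440, Σhalf²=0.193600
  +B: nom +17.280 → Σnom=27.380; wc +0.109/-0.420 → slack +0.549/-0.860; half-tol=0.265, Σhalf²=0.263560
  +C: nom +4.400 → Σnom=31.780; wc +0.420/-0.370 → slack +0.969/-1.230; half-tol=0.395, Σhalf²=0.419585
  +D: nom +19.400 → Σnom=51.180; wc +0.490/-0.490 → slack +1.459/-1.720; half-tol=0.490, Σhalf²=0.659685
  -E: nom -32.500 → Σnom=18.680; wc +0.180/-0.180 → slack +1.639/-1.900; half-tol=0.180, Σhalf²=0.692085
  -F: nom -8.250 → Σnom=10.430; wc +0.180/-0.180 → slack +1.819/-2.080; half-tol=0.180, Σhalf²=0.724485
  -G: nom -24.700 → Σnom=-14.270; wc +0.120/-0.120 → slack +1.939/-2.200; half-tol=0.120, Σhalf²=0.738885
  -H: nom -37.400 → Σnom=-51.670; wc +0.050/-0.050 → slack +1.989/-2.250; half-tol=0.050, Σhalf²=0.741385
Nominal = -51.670. Worst-case = [-51.670 - 2.250, -51.670 + 1.989] = [-53.920, -49.681]. RSS = √0.741385 = 0.861.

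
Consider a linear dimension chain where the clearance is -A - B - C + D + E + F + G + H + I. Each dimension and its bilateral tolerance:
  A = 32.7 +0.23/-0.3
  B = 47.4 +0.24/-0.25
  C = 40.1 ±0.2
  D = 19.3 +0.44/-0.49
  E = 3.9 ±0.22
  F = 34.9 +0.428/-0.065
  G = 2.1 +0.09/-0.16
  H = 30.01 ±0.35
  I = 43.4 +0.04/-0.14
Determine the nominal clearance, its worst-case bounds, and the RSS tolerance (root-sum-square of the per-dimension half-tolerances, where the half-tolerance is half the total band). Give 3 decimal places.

Stack each dimension's contribution:
  -A: nom -32.700 → Σnom=-32.700; wc +0.300/-0.230 → slack +0.300/-0.230; half-tol=0.265, Σhalf²=0.070225
  -B: nom -47.400 → Σnom=-80.100; wc +0.250/-0.240 → slack +0.550/-0.470; half-tol=0.245, Σhalf²=0.130250
  -C: nom -40.100 → Σnom=-120.200; wc +0.200/-0.200 → slack +0.750/-0.670; half-tol=0.200, Σhalf²=0.170250
  +D: nom +19.300 → Σnom=-100.900; wc +0.440/-0.490 → slack +1.190/-1.160; half-tol=0.465, Σhalf²=0.386475
  +E: nom +3.900 → Σnom=-97.000; wc +0.220/-0.220 → slack +1.410/-1.380; half-tol=0.220, Σhalf²=0.434875
  +F: nom +34.900 → Σnom=-62.100; wc +0.428/-0.065 → slack +1.838/-1.445; half-tol=0.246, Σhalf²=0.495637
  +G: nom +2.100 → Σnom=-60.000; wc +0.090/-0.160 → slack +1.928/-1.605; half-tol=0.125, Σhalf²=0.511262
  +H: nom +30.010 → Σnom=-29.990; wc +0.350/-0.350 → slack +2.278/-1.955; half-tol=0.350, Σhalf²=0.633762
  +I: nom +43.400 → Σnom=13.410; wc +0.040/-0.140 → slack +2.318/-2.095; half-tol=0.090, Σhalf²=0.641862
Nominal = 13.410. Worst-case = [13.410 - 2.095, 13.410 + 2.318] = [11.315, 15.728]. RSS = √0.641862 = 0.801.

nominal=13.410 wc=[11.315,15.728] rss=0.801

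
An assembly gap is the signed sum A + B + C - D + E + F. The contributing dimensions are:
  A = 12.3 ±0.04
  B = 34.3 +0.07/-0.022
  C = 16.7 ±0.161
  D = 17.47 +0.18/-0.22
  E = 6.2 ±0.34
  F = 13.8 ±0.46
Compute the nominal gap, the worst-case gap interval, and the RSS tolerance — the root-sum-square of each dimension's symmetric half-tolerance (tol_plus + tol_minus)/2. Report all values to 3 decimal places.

Stack each dimension's contribution:
  +A: nom +12.300 → Σnom=12.300; wc +0.040/-0.040 → slack +0.040/-0.040; half-tol=0.040, Σhalf²=0.001600
  +B: nom +34.300 → Σnom=46.600; wc +0.070/-0.022 → slack +0.110/-0.062; half-tol=0.046, Σhalf²=0.003716
  +C: nom +16.700 → Σnom=63.300; wc +0.161/-0.161 → slack +0.271/-0.223; half-tol=0.161, Σhalf²=0.029637
  -D: nom -17.470 → Σnom=45.830; wc +0.220/-0.180 → slack +0.491/-0.403; half-tol=0.200, Σhalf²=0.069637
  +E: nom +6.200 → Σnom=52.030; wc +0.340/-0.340 → slack +0.831/-0.743; half-tol=0.340, Σhalf²=0.185237
  +F: nom +13.800 → Σnom=65.830; wc +0.460/-0.460 → slack +1.291/-1.203; half-tol=0.460, Σhalf²=0.396837
Nominal = 65.830. Worst-case = [65.830 - 1.203, 65.830 + 1.291] = [64.627, 67.121]. RSS = √0.396837 = 0.630.

nominal=65.830 wc=[64.627,67.121] rss=0.630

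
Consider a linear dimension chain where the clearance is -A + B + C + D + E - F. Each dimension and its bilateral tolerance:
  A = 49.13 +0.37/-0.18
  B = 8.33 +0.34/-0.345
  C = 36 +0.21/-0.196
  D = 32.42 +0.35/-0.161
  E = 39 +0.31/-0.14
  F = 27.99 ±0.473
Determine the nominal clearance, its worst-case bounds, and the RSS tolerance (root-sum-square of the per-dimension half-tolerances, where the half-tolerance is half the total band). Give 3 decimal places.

nominal=38.630 wc=[36.945,40.493] rss=0.757

Stack each dimension's contribution:
  -A: nom -49.130 → Σnom=-49.130; wc +0.180/-0.370 → slack +0.180/-0.370; half-tol=0.275, Σhalf²=0.075625
  +B: nom +8.330 → Σnom=-40.800; wc +0.340/-0.345 → slack +0.520/-0.715; half-tol=0.343, Σhalf²=0.192931
  +C: nom +36.000 → Σnom=-4.800; wc +0.210/-0.196 → slack +0.730/-0.911; half-tol=0.203, Σhalf²=0.234140
  +D: nom +32.420 → Σnom=27.620; wc +0.350/-0.161 → slack +1.080/-1.072; half-tol=0.256, Σhalf²=0.299421
  +E: nom +39.000 → Σnom=66.620; wc +0.310/-0.140 → slack +1.390/-1.212; half-tol=0.225, Σhalf²=0.350046
  -F: nom -27.990 → Σnom=38.630; wc +0.473/-0.473 → slack +1.863/-1.685; half-tol=0.473, Σhalf²=0.573774
Nominal = 38.630. Worst-case = [38.630 - 1.685, 38.630 + 1.863] = [36.945, 40.493]. RSS = √0.573774 = 0.757.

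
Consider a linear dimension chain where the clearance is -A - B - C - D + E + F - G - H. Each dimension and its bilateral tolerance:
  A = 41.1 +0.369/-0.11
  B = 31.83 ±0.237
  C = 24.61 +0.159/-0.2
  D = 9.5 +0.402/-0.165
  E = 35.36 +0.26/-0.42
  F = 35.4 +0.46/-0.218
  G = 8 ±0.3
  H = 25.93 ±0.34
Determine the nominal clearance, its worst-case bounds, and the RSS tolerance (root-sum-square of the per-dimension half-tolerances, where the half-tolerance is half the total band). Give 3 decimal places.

Stack each dimension's contribution:
  -A: nom -41.100 → Σnom=-41.100; wc +0.110/-0.369 → slack +0.110/-0.369; half-tol=0.239, Σhalf²=0.057360
  -B: nom -31.830 → Σnom=-72.930; wc +0.237/-0.237 → slack +0.347/-0.606; half-tol=0.237, Σhalf²=0.113529
  -C: nom -24.610 → Σnom=-97.540; wc +0.200/-0.159 → slack +0.547/-0.765; half-tol=0.179, Σhalf²=0.145750
  -D: nom -9.500 → Σnom=-107.040; wc +0.165/-0.402 → slack +0.712/-1.167; half-tol=0.284, Σhalf²=0.226122
  +E: nom +35.360 → Σnom=-71.680; wc +0.260/-0.420 → slack +0.972/-1.587; half-tol=0.340, Σhalf²=0.341722
  +F: nom +35.400 → Σnom=-36.280; wc +0.460/-0.218 → slack +1.432/-1.805; half-tol=0.339, Σhalf²=0.456643
  -G: nom -8.000 → Σnom=-44.280; wc +0.300/-0.300 → slack +1.732/-2.105; half-tol=0.300, Σhalf²=0.546643
  -H: nom -25.930 → Σnom=-70.210; wc +0.340/-0.340 → slack +2.072/-2.445; half-tol=0.340, Σhalf²=0.662243
Nominal = -70.210. Worst-case = [-70.210 - 2.445, -70.210 + 2.072] = [-72.655, -68.138]. RSS = √0.662243 = 0.814.

nominal=-70.210 wc=[-72.655,-68.138] rss=0.814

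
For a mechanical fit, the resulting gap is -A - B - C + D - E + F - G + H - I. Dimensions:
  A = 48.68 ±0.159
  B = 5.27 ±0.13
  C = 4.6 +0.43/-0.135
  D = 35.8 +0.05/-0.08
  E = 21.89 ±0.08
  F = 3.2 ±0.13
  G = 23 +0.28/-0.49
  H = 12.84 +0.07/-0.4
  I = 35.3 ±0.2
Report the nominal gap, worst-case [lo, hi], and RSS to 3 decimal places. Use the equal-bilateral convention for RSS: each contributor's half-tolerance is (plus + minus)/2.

Stack each dimension's contribution:
  -A: nom -48.680 → Σnom=-48.680; wc +0.159/-0.159 → slack +0.159/-0.159; half-tol=0.159, Σhalf²=0.025281
  -B: nom -5.270 → Σnom=-53.950; wc +0.130/-0.130 → slack +0.289/-0.289; half-tol=0.130, Σhalf²=0.042181
  -C: nom -4.600 → Σnom=-58.550; wc +0.135/-0.430 → slack +0.424/-0.719; half-tol=0.282, Σhalf²=0.121987
  +D: nom +35.800 → Σnom=-22.750; wc +0.050/-0.080 → slack +0.474/-0.799; half-tol=0.065, Σhalf²=0.126212
  -E: nom -21.890 → Σnom=-44.640; wc +0.080/-0.080 → slack +0.554/-0.879; half-tol=0.080, Σhalf²=0.132612
  +F: nom +3.200 → Σnom=-41.440; wc +0.130/-0.130 → slack +0.684/-1.009; half-tol=0.130, Σhalf²=0.149512
  -G: nom -23.000 → Σnom=-64.440; wc +0.490/-0.280 → slack +1.174/-1.289; half-tol=0.385, Σhalf²=0.297737
  +H: nom +12.840 → Σnom=-51.600; wc +0.070/-0.400 → slack +1.244/-1.689; half-tol=0.235, Σhalf²=0.352962
  -I: nom -35.300 → Σnom=-86.900; wc +0.200/-0.200 → slack +1.444/-1.889; half-tol=0.200, Σhalf²=0.392962
Nominal = -86.900. Worst-case = [-86.900 - 1.889, -86.900 + 1.444] = [-88.789, -85.456]. RSS = √0.392962 = 0.627.

nominal=-86.900 wc=[-88.789,-85.456] rss=0.627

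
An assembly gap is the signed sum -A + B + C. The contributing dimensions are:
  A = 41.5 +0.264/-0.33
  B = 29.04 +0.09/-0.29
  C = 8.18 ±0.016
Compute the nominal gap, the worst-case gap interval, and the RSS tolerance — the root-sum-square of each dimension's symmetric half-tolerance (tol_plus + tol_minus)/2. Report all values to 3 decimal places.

nominal=-4.280 wc=[-4.850,-3.844] rss=0.353

Stack each dimension's contribution:
  -A: nom -41.500 → Σnom=-41.500; wc +0.330/-0.264 → slack +0.330/-0.264; half-tol=0.297, Σhalf²=0.088209
  +B: nom +29.040 → Σnom=-12.460; wc +0.090/-0.290 → slack +0.420/-0.554; half-tol=0.190, Σhalf²=0.124309
  +C: nom +8.180 → Σnom=-4.280; wc +0.016/-0.016 → slack +0.436/-0.570; half-tol=0.016, Σhalf²=0.124565
Nominal = -4.280. Worst-case = [-4.280 - 0.570, -4.280 + 0.436] = [-4.850, -3.844]. RSS = √0.124565 = 0.353.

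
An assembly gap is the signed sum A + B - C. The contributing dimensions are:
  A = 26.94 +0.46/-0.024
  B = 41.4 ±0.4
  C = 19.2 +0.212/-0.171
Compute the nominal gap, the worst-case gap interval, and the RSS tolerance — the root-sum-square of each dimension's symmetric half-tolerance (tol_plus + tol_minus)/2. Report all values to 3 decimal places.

nominal=49.140 wc=[48.504,50.171] rss=0.505

Stack each dimension's contribution:
  +A: nom +26.940 → Σnom=26.940; wc +0.460/-0.024 → slack +0.460/-0.024; half-tol=0.242, Σhalf²=0.058564
  +B: nom +41.400 → Σnom=68.340; wc +0.400/-0.400 → slack +0.860/-0.424; half-tol=0.400, Σhalf²=0.218564
  -C: nom -19.200 → Σnom=49.140; wc +0.171/-0.212 → slack +1.031/-0.636; half-tol=0.192, Σhalf²=0.255236
Nominal = 49.140. Worst-case = [49.140 - 0.636, 49.140 + 1.031] = [48.504, 50.171]. RSS = √0.255236 = 0.505.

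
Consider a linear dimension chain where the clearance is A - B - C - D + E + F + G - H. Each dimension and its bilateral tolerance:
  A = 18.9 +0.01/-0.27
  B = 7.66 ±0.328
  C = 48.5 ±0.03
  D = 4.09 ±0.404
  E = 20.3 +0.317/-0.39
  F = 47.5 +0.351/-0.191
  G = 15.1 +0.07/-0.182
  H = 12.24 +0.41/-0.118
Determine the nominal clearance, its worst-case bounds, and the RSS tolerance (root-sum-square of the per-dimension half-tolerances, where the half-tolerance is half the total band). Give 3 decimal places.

Stack each dimension's contribution:
  +A: nom +18.900 → Σnom=18.900; wc +0.010/-0.270 → slack +0.010/-0.270; half-tol=0.140, Σhalf²=0.019600
  -B: nom -7.660 → Σnom=11.240; wc +0.328/-0.328 → slack +0.338/-0.598; half-tol=0.328, Σhalf²=0.127184
  -C: nom -48.500 → Σnom=-37.260; wc +0.030/-0.030 → slack +0.368/-0.628; half-tol=0.030, Σhalf²=0.128084
  -D: nom -4.090 → Σnom=-41.350; wc +0.404/-0.404 → slack +0.772/-1.032; half-tol=0.404, Σhalf²=0.291300
  +E: nom +20.300 → Σnom=-21.050; wc +0.317/-0.390 → slack +1.089/-1.422; half-tol=0.354, Σhalf²=0.416262
  +F: nom +47.500 → Σnom=26.450; wc +0.351/-0.191 → slack +1.440/-1.613; half-tol=0.271, Σhalf²=0.489703
  +G: nom +15.100 → Σnom=41.550; wc +0.070/-0.182 → slack +1.510/-1.795; half-tol=0.126, Σhalf²=0.505579
  -H: nom -12.240 → Σnom=29.310; wc +0.118/-0.410 → slack +1.628/-2.205; half-tol=0.264, Σhalf²=0.575275
Nominal = 29.310. Worst-case = [29.310 - 2.205, 29.310 + 1.628] = [27.105, 30.938]. RSS = √0.575275 = 0.758.

nominal=29.310 wc=[27.105,30.938] rss=0.758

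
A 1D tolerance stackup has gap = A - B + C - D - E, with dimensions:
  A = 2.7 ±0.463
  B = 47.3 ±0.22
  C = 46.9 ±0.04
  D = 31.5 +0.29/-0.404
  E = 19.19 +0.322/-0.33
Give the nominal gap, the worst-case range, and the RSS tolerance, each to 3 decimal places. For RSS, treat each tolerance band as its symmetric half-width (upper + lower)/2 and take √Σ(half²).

Stack each dimension's contribution:
  +A: nom +2.700 → Σnom=2.700; wc +0.463/-0.463 → slack +0.463/-0.463; half-tol=0.463, Σhalf²=0.214369
  -B: nom -47.300 → Σnom=-44.600; wc +0.220/-0.220 → slack +0.683/-0.683; half-tol=0.220, Σhalf²=0.262769
  +C: nom +46.900 → Σnom=2.300; wc +0.040/-0.040 → slack +0.723/-0.723; half-tol=0.040, Σhalf²=0.264369
  -D: nom -31.500 → Σnom=-29.200; wc +0.404/-0.290 → slack +1.127/-1.013; half-tol=0.347, Σhalf²=0.384778
  -E: nom -19.190 → Σnom=-48.390; wc +0.330/-0.322 → slack +1.457/-1.335; half-tol=0.326, Σhalf²=0.491054
Nominal = -48.390. Worst-case = [-48.390 - 1.335, -48.390 + 1.457] = [-49.725, -46.933]. RSS = √0.491054 = 0.701.

nominal=-48.390 wc=[-49.725,-46.933] rss=0.701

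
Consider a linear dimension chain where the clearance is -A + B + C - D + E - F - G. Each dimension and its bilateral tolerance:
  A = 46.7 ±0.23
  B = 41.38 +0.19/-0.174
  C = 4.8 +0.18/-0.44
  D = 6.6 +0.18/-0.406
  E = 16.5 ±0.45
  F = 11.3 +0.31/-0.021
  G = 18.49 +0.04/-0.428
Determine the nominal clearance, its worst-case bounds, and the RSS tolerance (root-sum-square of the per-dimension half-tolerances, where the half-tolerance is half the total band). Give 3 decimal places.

nominal=-20.410 wc=[-22.234,-18.505] rss=0.743

Stack each dimension's contribution:
  -A: nom -46.700 → Σnom=-46.700; wc +0.230/-0.230 → slack +0.230/-0.230; half-tol=0.230, Σhalf²=0.052900
  +B: nom +41.380 → Σnom=-5.320; wc +0.190/-0.174 → slack +0.420/-0.404; half-tol=0.182, Σhalf²=0.086024
  +C: nom +4.800 → Σnom=-0.520; wc +0.180/-0.440 → slack +0.600/-0.844; half-tol=0.310, Σhalf²=0.182124
  -D: nom -6.600 → Σnom=-7.120; wc +0.406/-0.180 → slack +1.006/-1.024; half-tol=0.293, Σhalf²=0.267973
  +E: nom +16.500 → Σnom=9.380; wc +0.450/-0.450 → slack +1.456/-1.474; half-tol=0.450, Σhalf²=0.470473
  -F: nom -11.300 → Σnom=-1.920; wc +0.021/-0.310 → slack +1.477/-1.784; half-tol=0.166, Σhalf²=0.497863
  -G: nom -18.490 → Σnom=-20.410; wc +0.428/-0.040 → slack +1.905/-1.824; half-tol=0.234, Σhalf²=0.552619
Nominal = -20.410. Worst-case = [-20.410 - 1.824, -20.410 + 1.905] = [-22.234, -18.505]. RSS = √0.552619 = 0.743.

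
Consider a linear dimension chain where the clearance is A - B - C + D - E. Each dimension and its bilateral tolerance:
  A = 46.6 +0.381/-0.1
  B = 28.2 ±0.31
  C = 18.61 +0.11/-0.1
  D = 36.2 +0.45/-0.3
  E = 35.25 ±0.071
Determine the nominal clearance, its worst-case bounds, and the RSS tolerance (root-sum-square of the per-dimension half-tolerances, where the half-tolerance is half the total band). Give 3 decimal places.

nominal=0.740 wc=[-0.151,2.052] rss=0.557

Stack each dimension's contribution:
  +A: nom +46.600 → Σnom=46.600; wc +0.381/-0.100 → slack +0.381/-0.100; half-tol=0.240, Σhalf²=0.057840
  -B: nom -28.200 → Σnom=18.400; wc +0.310/-0.310 → slack +0.691/-0.410; half-tol=0.310, Σhalf²=0.153940
  -C: nom -18.610 → Σnom=-0.210; wc +0.100/-0.110 → slack +0.791/-0.520; half-tol=0.105, Σhalf²=0.164965
  +D: nom +36.200 → Σnom=35.990; wc +0.450/-0.300 → slack +1.241/-0.820; half-tol=0.375, Σhalf²=0.305590
  -E: nom -35.250 → Σnom=0.740; wc +0.071/-0.071 → slack +1.312/-0.891; half-tol=0.071, Σhalf²=0.310631
Nominal = 0.740. Worst-case = [0.740 - 0.891, 0.740 + 1.312] = [-0.151, 2.052]. RSS = √0.310631 = 0.557.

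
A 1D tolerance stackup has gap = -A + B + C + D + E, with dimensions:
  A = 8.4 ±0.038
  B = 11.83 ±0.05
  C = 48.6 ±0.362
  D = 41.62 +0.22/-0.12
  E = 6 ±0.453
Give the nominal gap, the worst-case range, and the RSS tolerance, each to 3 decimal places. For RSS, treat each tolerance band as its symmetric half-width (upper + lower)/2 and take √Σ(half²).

nominal=99.650 wc=[98.627,100.773] rss=0.608

Stack each dimension's contribution:
  -A: nom -8.400 → Σnom=-8.400; wc +0.038/-0.038 → slack +0.038/-0.038; half-tol=0.038, Σhalf²=0.001444
  +B: nom +11.830 → Σnom=3.430; wc +0.050/-0.050 → slack +0.088/-0.088; half-tol=0.050, Σhalf²=0.003944
  +C: nom +48.600 → Σnom=52.030; wc +0.362/-0.362 → slack +0.450/-0.450; half-tol=0.362, Σhalf²=0.134988
  +D: nom +41.620 → Σnom=93.650; wc +0.220/-0.120 → slack +0.670/-0.570; half-tol=0.170, Σhalf²=0.163888
  +E: nom +6.000 → Σnom=99.650; wc +0.453/-0.453 → slack +1.123/-1.023; half-tol=0.453, Σhalf²=0.369097
Nominal = 99.650. Worst-case = [99.650 - 1.023, 99.650 + 1.123] = [98.627, 100.773]. RSS = √0.369097 = 0.608.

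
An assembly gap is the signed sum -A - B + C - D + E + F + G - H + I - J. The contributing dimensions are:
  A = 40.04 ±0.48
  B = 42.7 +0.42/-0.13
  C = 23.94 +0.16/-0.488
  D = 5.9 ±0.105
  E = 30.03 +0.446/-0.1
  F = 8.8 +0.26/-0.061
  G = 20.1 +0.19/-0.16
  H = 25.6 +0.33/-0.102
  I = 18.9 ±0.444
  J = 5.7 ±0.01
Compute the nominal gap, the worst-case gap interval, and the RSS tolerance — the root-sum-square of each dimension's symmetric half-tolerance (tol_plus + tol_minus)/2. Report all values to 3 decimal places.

nominal=-18.170 wc=[-20.768,-15.843] rss=0.893

Stack each dimension's contribution:
  -A: nom -40.040 → Σnom=-40.040; wc +0.480/-0.480 → slack +0.480/-0.480; half-tol=0.480, Σhalf²=0.230400
  -B: nom -42.700 → Σnom=-82.740; wc +0.130/-0.420 → slack +0.610/-0.900; half-tol=0.275, Σhalf²=0.306025
  +C: nom +23.940 → Σnom=-58.800; wc +0.160/-0.488 → slack +0.770/-1.388; half-tol=0.324, Σhalf²=0.411001
  -D: nom -5.900 → Σnom=-64.700; wc +0.105/-0.105 → slack +0.875/-1.493; half-tol=0.105, Σhalf²=0.422026
  +E: nom +30.030 → Σnom=-34.670; wc +0.446/-0.100 → slack +1.321/-1.593; half-tol=0.273, Σhalf²=0.496555
  +F: nom +8.800 → Σnom=-25.870; wc +0.260/-0.061 → slack +1.581/-1.654; half-tol=0.161, Σhalf²=0.522315
  +G: nom +20.100 → Σnom=-5.770; wc +0.190/-0.160 → slack +1.771/-1.814; half-tol=0.175, Σhalf²=0.552940
  -H: nom -25.600 → Σnom=-31.370; wc +0.102/-0.330 → slack +1.873/-2.144; half-tol=0.216, Σhalf²=0.599596
  +I: nom +18.900 → Σnom=-12.470; wc +0.444/-0.444 → slack +2.317/-2.588; half-tol=0.444, Σhalf²=0.796732
  -J: nom -5.700 → Σnom=-18.170; wc +0.010/-0.010 → slack +2.327/-2.598; half-tol=0.010, Σhalf²=0.796832
Nominal = -18.170. Worst-case = [-18.170 - 2.598, -18.170 + 2.327] = [-20.768, -15.843]. RSS = √0.796832 = 0.893.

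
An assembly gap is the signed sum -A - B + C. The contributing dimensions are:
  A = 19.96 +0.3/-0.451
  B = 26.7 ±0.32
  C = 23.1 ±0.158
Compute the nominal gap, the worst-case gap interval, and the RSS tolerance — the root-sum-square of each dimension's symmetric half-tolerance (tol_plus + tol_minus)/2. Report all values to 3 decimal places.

Stack each dimension's contribution:
  -A: nom -19.960 → Σnom=-19.960; wc +0.451/-0.300 → slack +0.451/-0.300; half-tol=0.376, Σhalf²=0.141000
  -B: nom -26.700 → Σnom=-46.660; wc +0.320/-0.320 → slack +0.771/-0.620; half-tol=0.320, Σhalf²=0.243400
  +C: nom +23.100 → Σnom=-23.560; wc +0.158/-0.158 → slack +0.929/-0.778; half-tol=0.158, Σhalf²=0.268364
Nominal = -23.560. Worst-case = [-23.560 - 0.778, -23.560 + 0.929] = [-24.338, -22.631]. RSS = √0.268364 = 0.518.

nominal=-23.560 wc=[-24.338,-22.631] rss=0.518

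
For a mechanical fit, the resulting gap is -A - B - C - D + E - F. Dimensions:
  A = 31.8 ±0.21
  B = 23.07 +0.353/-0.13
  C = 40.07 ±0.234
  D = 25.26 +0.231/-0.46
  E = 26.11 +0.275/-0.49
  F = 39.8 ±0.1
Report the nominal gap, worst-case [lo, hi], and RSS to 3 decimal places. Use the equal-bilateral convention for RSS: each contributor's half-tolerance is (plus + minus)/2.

Stack each dimension's contribution:
  -A: nom -31.800 → Σnom=-31.800; wc +0.210/-0.210 → slack +0.210/-0.210; half-tol=0.210, Σhalf²=0.044100
  -B: nom -23.070 → Σnom=-54.870; wc +0.130/-0.353 → slack +0.340/-0.563; half-tol=0.241, Σhalf²=0.102422
  -C: nom -40.070 → Σnom=-94.940; wc +0.234/-0.234 → slack +0.574/-0.797; half-tol=0.234, Σhalf²=0.157178
  -D: nom -25.260 → Σnom=-120.200; wc +0.460/-0.231 → slack +1.034/-1.028; half-tol=0.346, Σhalf²=0.276549
  +E: nom +26.110 → Σnom=-94.090; wc +0.275/-0.490 → slack +1.309/-1.518; half-tol=0.383, Σhalf²=0.422855
  -F: nom -39.800 → Σnom=-133.890; wc +0.100/-0.100 → slack +1.409/-1.618; half-tol=0.100, Σhalf²=0.432855
Nominal = -133.890. Worst-case = [-133.890 - 1.618, -133.890 + 1.409] = [-135.508, -132.481]. RSS = √0.432855 = 0.658.

nominal=-133.890 wc=[-135.508,-132.481] rss=0.658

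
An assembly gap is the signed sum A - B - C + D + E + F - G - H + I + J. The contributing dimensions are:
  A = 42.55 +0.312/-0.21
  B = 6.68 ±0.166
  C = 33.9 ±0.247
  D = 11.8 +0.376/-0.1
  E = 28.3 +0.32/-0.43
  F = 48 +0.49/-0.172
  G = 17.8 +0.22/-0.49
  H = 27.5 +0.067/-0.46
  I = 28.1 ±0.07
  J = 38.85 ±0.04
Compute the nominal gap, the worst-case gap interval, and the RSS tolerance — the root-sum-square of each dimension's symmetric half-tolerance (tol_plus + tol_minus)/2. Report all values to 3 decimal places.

Stack each dimension's contribution:
  +A: nom +42.550 → Σnom=42.550; wc +0.312/-0.210 → slack +0.312/-0.210; half-tol=0.261, Σhalf²=0.068121
  -B: nom -6.680 → Σnom=35.870; wc +0.166/-0.166 → slack +0.478/-0.376; half-tol=0.166, Σhalf²=0.095677
  -C: nom -33.900 → Σnom=1.970; wc +0.247/-0.247 → slack +0.725/-0.623; half-tol=0.247, Σhalf²=0.156686
  +D: nom +11.800 → Σnom=13.770; wc +0.376/-0.100 → slack +1.101/-0.723; half-tol=0.238, Σhalf²=0.213330
  +E: nom +28.300 → Σnom=42.070; wc +0.320/-0.430 → slack +1.421/-1.153; half-tol=0.375, Σhalf²=0.353955
  +F: nom +48.000 → Σnom=90.070; wc +0.490/-0.172 → slack +1.911/-1.325; half-tol=0.331, Σhalf²=0.463516
  -G: nom -17.800 → Σnom=72.270; wc +0.490/-0.220 → slack +2.401/-1.545; half-tol=0.355, Σhalf²=0.589541
  -H: nom -27.500 → Σnom=44.770; wc +0.460/-0.067 → slack +2.861/-1.612; half-tol=0.264, Σhalf²=0.658973
  +I: nom +28.100 → Σnom=72.870; wc +0.070/-0.070 → slack +2.931/-1.682; half-tol=0.070, Σhalf²=0.663873
  +J: nom +38.850 → Σnom=111.720; wc +0.040/-0.040 → slack +2.971/-1.722; half-tol=0.040, Σhalf²=0.665473
Nominal = 111.720. Worst-case = [111.720 - 1.722, 111.720 + 2.971] = [109.998, 114.691]. RSS = √0.665473 = 0.816.

nominal=111.720 wc=[109.998,114.691] rss=0.816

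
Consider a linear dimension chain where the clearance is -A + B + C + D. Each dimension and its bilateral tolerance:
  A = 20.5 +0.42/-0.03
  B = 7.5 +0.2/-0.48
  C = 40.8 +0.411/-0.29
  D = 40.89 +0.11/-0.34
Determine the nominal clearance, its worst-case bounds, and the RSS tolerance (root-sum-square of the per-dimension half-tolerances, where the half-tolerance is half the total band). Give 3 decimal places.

nominal=68.690 wc=[67.160,69.441] rss=0.583

Stack each dimension's contribution:
  -A: nom -20.500 → Σnom=-20.500; wc +0.030/-0.420 → slack +0.030/-0.420; half-tol=0.225, Σhalf²=0.050625
  +B: nom +7.500 → Σnom=-13.000; wc +0.200/-0.480 → slack +0.230/-0.900; half-tol=0.340, Σhalf²=0.166225
  +C: nom +40.800 → Σnom=27.800; wc +0.411/-0.290 → slack +0.641/-1.190; half-tol=0.350, Σhalf²=0.289075
  +D: nom +40.890 → Σnom=68.690; wc +0.110/-0.340 → slack +0.751/-1.530; half-tol=0.225, Σhalf²=0.339700
Nominal = 68.690. Worst-case = [68.690 - 1.530, 68.690 + 0.751] = [67.160, 69.441]. RSS = √0.339700 = 0.583.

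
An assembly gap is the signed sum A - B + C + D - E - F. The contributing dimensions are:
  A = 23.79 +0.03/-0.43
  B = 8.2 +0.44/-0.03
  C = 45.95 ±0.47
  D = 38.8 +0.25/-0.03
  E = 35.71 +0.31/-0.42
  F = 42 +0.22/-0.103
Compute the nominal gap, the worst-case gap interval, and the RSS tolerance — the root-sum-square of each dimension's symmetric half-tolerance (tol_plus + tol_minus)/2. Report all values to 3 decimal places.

Stack each dimension's contribution:
  +A: nom +23.790 → Σnom=23.790; wc +0.030/-0.430 → slack +0.030/-0.430; half-tol=0.230, Σhalf²=0.052900
  -B: nom -8.200 → Σnom=15.590; wc +0.030/-0.440 → slack +0.060/-0.870; half-tol=0.235, Σhalf²=0.108125
  +C: nom +45.950 → Σnom=61.540; wc +0.470/-0.470 → slack +0.530/-1.340; half-tol=0.470, Σhalf²=0.329025
  +D: nom +38.800 → Σnom=100.340; wc +0.250/-0.030 → slack +0.780/-1.370; half-tol=0.140, Σhalf²=0.348625
  -E: nom -35.710 → Σnom=64.630; wc +0.420/-0.310 → slack +1.200/-1.680; half-tol=0.365, Σhalf²=0.481850
  -F: nom -42.000 → Σnom=22.630; wc +0.103/-0.220 → slack +1.303/-1.900; half-tol=0.162, Σhalf²=0.507932
Nominal = 22.630. Worst-case = [22.630 - 1.900, 22.630 + 1.303] = [20.730, 23.933]. RSS = √0.507932 = 0.713.

nominal=22.630 wc=[20.730,23.933] rss=0.713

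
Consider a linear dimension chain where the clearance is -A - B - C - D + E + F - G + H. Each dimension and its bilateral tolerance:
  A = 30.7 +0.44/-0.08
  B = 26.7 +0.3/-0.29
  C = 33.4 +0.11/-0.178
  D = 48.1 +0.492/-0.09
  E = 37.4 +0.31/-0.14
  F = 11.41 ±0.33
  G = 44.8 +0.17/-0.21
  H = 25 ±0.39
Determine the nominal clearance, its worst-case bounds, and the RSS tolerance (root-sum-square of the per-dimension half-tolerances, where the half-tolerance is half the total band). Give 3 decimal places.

Stack each dimension's contribution:
  -A: nom -30.700 → Σnom=-30.700; wc +0.080/-0.440 → slack +0.080/-0.440; half-tol=0.260, Σhalf²=0.067600
  -B: nom -26.700 → Σnom=-57.400; wc +0.290/-0.300 → slack +0.370/-0.740; half-tol=0.295, Σhalf²=0.154625
  -C: nom -33.400 → Σnom=-90.800; wc +0.178/-0.110 → slack +0.548/-0.850; half-tol=0.144, Σhalf²=0.175361
  -D: nom -48.100 → Σnom=-138.900; wc +0.090/-0.492 → slack +0.638/-1.342; half-tol=0.291, Σhalf²=0.260042
  +E: nom +37.400 → Σnom=-101.500; wc +0.310/-0.140 → slack +0.948/-1.482; half-tol=0.225, Σhalf²=0.310667
  +F: nom +11.410 → Σnom=-90.090; wc +0.330/-0.330 → slack +1.278/-1.812; half-tol=0.330, Σhalf²=0.419567
  -G: nom -44.800 → Σnom=-134.890; wc +0.210/-0.170 → slack +1.488/-1.982; half-tol=0.190, Σhalf²=0.455667
  +H: nom +25.000 → Σnom=-109.890; wc +0.390/-0.390 → slack +1.878/-2.372; half-tol=0.390, Σhalf²=0.607767
Nominal = -109.890. Worst-case = [-109.890 - 2.372, -109.890 + 1.878] = [-112.262, -108.012]. RSS = √0.607767 = 0.780.

nominal=-109.890 wc=[-112.262,-108.012] rss=0.780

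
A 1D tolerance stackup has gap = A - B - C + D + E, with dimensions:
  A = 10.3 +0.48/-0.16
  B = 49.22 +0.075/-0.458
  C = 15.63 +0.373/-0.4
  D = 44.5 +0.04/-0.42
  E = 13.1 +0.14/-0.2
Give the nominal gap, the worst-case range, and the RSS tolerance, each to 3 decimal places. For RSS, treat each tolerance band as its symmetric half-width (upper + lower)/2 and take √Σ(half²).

Stack each dimension's contribution:
  +A: nom +10.300 → Σnom=10.300; wc +0.480/-0.160 → slack +0.480/-0.160; half-tol=0.320, Σhalf²=0.102400
  -B: nom -49.220 → Σnom=-38.920; wc +0.458/-0.075 → slack +0.938/-0.235; half-tol=0.267, Σhalf²=0.173422
  -C: nom -15.630 → Σnom=-54.550; wc +0.400/-0.373 → slack +1.338/-0.608; half-tol=0.387, Σhalf²=0.322804
  +D: nom +44.500 → Σnom=-10.050; wc +0.040/-0.420 → slack +1.378/-1.028; half-tol=0.230, Σhalf²=0.375704
  +E: nom +13.100 → Σnom=3.050; wc +0.140/-0.200 → slack +1.518/-1.228; half-tol=0.170, Σhalf²=0.404604
Nominal = 3.050. Worst-case = [3.050 - 1.228, 3.050 + 1.518] = [1.822, 4.568]. RSS = √0.404604 = 0.636.

nominal=3.050 wc=[1.822,4.568] rss=0.636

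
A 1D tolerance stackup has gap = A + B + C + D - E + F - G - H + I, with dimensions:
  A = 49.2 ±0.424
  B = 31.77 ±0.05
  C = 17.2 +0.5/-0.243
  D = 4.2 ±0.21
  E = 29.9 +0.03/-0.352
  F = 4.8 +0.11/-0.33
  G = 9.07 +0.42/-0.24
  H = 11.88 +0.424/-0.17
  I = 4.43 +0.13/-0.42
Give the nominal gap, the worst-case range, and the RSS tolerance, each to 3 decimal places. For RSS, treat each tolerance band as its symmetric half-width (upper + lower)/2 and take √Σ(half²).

nominal=60.750 wc=[58.199,62.936] rss=0.850

Stack each dimension's contribution:
  +A: nom +49.200 → Σnom=49.200; wc +0.424/-0.424 → slack +0.424/-0.424; half-tol=0.424, Σhalf²=0.179776
  +B: nom +31.770 → Σnom=80.970; wc +0.050/-0.050 → slack +0.474/-0.474; half-tol=0.050, Σhalf²=0.182276
  +C: nom +17.200 → Σnom=98.170; wc +0.500/-0.243 → slack +0.974/-0.717; half-tol=0.371, Σhalf²=0.320288
  +D: nom +4.200 → Σnom=102.370; wc +0.210/-0.210 → slack +1.184/-0.927; half-tol=0.210, Σhalf²=0.364388
  -E: nom -29.900 → Σnom=72.470; wc +0.352/-0.030 → slack +1.536/-0.957; half-tol=0.191, Σhalf²=0.400869
  +F: nom +4.800 → Σnom=77.270; wc +0.110/-0.330 → slack +1.646/-1.287; half-tol=0.220, Σhalf²=0.449269
  -G: nom -9.070 → Σnom=68.200; wc +0.240/-0.420 → slack +1.886/-1.707; half-tol=0.330, Σhalf²=0.558169
  -H: nom -11.880 → Σnom=56.320; wc +0.170/-0.424 → slack +2.056/-2.131; half-tol=0.297, Σhalf²=0.646378
  +I: nom +4.430 → Σnom=60.750; wc +0.130/-0.420 → slack +2.186/-2.551; half-tol=0.275, Σhalf²=0.722003
Nominal = 60.750. Worst-case = [60.750 - 2.551, 60.750 + 2.186] = [58.199, 62.936]. RSS = √0.722003 = 0.850.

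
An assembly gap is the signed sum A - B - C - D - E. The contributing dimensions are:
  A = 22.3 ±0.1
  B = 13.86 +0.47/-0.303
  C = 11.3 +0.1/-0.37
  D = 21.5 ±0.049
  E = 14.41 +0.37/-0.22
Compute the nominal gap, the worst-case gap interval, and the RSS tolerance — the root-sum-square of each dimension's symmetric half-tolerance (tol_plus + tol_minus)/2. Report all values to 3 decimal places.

nominal=-38.770 wc=[-39.859,-37.728] rss=0.551

Stack each dimension's contribution:
  +A: nom +22.300 → Σnom=22.300; wc +0.100/-0.100 → slack +0.100/-0.100; half-tol=0.100, Σhalf²=0.010000
  -B: nom -13.860 → Σnom=8.440; wc +0.303/-0.470 → slack +0.403/-0.570; half-tol=0.386, Σhalf²=0.159382
  -C: nom -11.300 → Σnom=-2.860; wc +0.370/-0.100 → slack +0.773/-0.670; half-tol=0.235, Σhalf²=0.214607
  -D: nom -21.500 → Σnom=-24.360; wc +0.049/-0.049 → slack +0.822/-0.719; half-tol=0.049, Σhalf²=0.217008
  -E: nom -14.410 → Σnom=-38.770; wc +0.220/-0.370 → slack +1.042/-1.089; half-tol=0.295, Σhalf²=0.304033
Nominal = -38.770. Worst-case = [-38.770 - 1.089, -38.770 + 1.042] = [-39.859, -37.728]. RSS = √0.304033 = 0.551.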